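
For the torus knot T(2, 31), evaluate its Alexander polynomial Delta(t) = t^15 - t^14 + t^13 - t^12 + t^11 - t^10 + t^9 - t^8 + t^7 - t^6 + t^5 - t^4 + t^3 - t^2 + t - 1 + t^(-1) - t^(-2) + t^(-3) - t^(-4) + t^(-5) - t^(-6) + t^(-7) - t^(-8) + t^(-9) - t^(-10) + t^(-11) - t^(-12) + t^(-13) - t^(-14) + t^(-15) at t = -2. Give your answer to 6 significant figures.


Substituting t = -2 into Delta(t) = t^15 - t^14 + t^13 - t^12 + t^11 - t^10 + t^9 - t^8 + t^7 - t^6 + t^5 - t^4 + t^3 - t^2 + t - 1 + t^(-1) - t^(-2) + t^(-3) - t^(-4) + t^(-5) - t^(-6) + t^(-7) - t^(-8) + t^(-9) - t^(-10) + t^(-11) - t^(-12) + t^(-13) - t^(-14) + t^(-15):
Term values: (-32768) + (-16384) + (-8192) + (-4096) + (-2048) + (-1024) + (-512) + (-256) + (-128) + (-64) + (-32) + (-16) + (-8) + (-4) + (-2) + (-1) + (-0.5) + (-0.25) + (-0.125) + (-0.0625) + (-0.03125) + (-0.015625) + (-0.0078125) + (-0.00390625) + (-0.00195312) + (-0.000976562) + (-0.000488281) + (-0.000244141) + (-0.00012207) + (-6.10352e-05) + (-3.05176e-05)
Sum = -65535.99997
Rounded to 6 significant figures: -65536

-65536


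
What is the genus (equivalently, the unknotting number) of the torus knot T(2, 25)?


For a torus knot T(p,q), both the unknotting number and genus equal (p-1)(q-1)/2.
= (2-1)(25-1)/2
= 1*24/2
= 24/2 = 12

12


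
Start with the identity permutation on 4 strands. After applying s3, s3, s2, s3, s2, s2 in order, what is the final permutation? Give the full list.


Starting with identity [1, 2, 3, 4].
Apply generators in sequence:
  After s3: [1, 2, 4, 3]
  After s3: [1, 2, 3, 4]
  After s2: [1, 3, 2, 4]
  After s3: [1, 3, 4, 2]
  After s2: [1, 4, 3, 2]
  After s2: [1, 3, 4, 2]
Final permutation: [1, 3, 4, 2]

[1, 3, 4, 2]


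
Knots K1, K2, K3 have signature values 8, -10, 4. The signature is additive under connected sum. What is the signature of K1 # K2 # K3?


The signature is additive under connected sum.
signature(K1 # K2 # K3) = (8) + (-10) + (4)
= 2

2


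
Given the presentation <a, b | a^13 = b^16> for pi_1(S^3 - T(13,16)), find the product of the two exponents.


The relation is a^13 = b^16.
Product of exponents = 13 * 16
= 208

208


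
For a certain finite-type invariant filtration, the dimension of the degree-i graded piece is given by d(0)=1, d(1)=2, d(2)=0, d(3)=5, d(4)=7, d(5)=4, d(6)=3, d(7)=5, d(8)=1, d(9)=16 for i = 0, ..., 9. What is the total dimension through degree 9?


Total dimension = d(0) + d(1) + ... + d(9)
= 1 + 2 + 0 + 5 + 7 + 4 + 3 + 5 + 1 + 16
= 44

44


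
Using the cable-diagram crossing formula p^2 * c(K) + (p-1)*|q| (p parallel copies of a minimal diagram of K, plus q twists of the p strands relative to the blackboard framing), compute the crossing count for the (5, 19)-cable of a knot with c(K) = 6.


Step 1: Each of the c(K) crossings of the companion diagram becomes p*p = p^2 crossings among the p parallel strands, and each of the |q| twists s_1 s_2 ... s_(p-1) adds (p-1) crossings.
  Crossings = p^2 * c(K) + (p-1)*|q|
Step 2: = 5^2 * 6 + (5-1)*19
Step 3: = 25*6 + 4*19
Step 4: = 150 + 76 = 226

226


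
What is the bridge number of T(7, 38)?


The bridge number of T(p,q) is min(p,q).
min(7, 38) = 7

7


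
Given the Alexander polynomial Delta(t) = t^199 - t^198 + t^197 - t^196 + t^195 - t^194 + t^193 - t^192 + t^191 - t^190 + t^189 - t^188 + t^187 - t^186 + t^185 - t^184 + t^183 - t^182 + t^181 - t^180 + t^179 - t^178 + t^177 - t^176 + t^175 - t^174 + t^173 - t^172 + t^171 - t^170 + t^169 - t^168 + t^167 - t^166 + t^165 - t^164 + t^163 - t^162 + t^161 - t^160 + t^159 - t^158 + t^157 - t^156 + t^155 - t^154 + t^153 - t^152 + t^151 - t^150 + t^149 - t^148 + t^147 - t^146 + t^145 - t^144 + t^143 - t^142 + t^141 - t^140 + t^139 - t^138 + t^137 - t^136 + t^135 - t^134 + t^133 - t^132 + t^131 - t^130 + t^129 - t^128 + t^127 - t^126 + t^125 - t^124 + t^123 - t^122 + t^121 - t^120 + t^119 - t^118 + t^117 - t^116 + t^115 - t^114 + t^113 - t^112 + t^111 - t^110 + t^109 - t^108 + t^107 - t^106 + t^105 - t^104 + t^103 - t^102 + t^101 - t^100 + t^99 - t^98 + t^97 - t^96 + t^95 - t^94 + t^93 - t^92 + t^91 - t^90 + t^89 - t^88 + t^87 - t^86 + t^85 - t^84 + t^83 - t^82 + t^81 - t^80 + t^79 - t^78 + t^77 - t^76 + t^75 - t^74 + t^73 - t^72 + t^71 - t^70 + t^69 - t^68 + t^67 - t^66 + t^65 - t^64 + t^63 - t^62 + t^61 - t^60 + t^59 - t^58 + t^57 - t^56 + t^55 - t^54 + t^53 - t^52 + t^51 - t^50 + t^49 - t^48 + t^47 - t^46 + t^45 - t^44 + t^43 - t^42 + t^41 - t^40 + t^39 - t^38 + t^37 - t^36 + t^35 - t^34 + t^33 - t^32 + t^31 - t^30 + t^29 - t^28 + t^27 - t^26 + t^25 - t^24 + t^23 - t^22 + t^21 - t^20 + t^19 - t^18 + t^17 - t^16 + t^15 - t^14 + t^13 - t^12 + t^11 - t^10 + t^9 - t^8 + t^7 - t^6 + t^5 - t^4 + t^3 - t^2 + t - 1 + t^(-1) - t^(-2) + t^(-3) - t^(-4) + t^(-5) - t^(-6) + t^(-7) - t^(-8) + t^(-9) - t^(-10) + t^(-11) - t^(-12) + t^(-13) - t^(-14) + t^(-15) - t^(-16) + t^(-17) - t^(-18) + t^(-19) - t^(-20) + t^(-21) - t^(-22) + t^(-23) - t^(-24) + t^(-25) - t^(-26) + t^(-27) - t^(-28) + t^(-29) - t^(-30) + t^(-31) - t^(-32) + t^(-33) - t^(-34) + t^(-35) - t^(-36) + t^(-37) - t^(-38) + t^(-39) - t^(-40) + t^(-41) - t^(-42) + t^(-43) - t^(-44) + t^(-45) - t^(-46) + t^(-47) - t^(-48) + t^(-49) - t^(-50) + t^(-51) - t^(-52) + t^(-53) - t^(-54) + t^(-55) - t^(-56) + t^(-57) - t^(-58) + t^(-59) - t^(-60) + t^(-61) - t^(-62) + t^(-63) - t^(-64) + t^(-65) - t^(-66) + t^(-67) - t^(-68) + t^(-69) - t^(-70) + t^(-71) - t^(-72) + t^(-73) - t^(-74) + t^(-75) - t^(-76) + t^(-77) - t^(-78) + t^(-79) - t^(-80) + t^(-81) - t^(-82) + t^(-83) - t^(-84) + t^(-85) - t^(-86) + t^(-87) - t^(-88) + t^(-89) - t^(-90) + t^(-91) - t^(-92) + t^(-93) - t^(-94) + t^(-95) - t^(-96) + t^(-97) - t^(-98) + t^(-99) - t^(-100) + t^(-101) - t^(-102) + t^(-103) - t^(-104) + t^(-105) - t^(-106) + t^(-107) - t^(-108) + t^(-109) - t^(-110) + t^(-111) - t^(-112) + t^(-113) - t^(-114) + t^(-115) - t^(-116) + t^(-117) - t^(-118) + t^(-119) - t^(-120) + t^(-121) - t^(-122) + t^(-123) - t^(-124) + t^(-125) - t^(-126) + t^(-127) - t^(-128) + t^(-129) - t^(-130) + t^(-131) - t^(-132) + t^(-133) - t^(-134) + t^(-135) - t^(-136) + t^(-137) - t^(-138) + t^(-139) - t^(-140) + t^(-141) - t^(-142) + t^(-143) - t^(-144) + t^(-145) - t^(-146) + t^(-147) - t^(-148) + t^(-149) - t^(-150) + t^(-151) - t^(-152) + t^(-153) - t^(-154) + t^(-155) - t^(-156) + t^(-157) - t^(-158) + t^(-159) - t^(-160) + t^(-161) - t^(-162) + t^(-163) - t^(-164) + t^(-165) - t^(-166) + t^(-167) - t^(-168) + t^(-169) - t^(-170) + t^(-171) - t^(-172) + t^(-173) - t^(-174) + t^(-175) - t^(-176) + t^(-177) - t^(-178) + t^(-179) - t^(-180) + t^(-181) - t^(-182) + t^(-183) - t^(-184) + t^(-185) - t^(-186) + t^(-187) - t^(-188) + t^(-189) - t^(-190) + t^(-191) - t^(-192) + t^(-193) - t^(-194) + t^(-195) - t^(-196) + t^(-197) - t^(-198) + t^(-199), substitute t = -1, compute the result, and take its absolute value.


Step 1: The polynomial has 399 terms with alternating signs, exponents from 199 down to -199.
Step 2: Substitute t = -1. The i-th term has coefficient (-1)^i and exponent (m-i),
  so its value is (-1)^i * (-1)^(m-i) = (-1)^m = -1 for every i.
Step 3: All 399 terms equal -1, so Delta(-1) = 399 * (-1) = -399
Step 4: |Delta(-1)| = 399

399


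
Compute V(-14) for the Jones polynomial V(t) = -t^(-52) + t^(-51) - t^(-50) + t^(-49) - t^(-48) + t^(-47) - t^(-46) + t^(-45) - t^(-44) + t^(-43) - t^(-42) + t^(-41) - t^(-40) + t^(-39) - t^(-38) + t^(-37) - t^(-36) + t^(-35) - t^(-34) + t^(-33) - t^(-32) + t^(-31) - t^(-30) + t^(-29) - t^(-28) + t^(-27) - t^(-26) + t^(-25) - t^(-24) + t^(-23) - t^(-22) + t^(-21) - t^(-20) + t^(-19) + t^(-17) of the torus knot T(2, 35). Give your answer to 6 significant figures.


Substituting t = -14 into V(t) = -t^(-52) + t^(-51) - t^(-50) + t^(-49) - t^(-48) + t^(-47) - t^(-46) + t^(-45) - t^(-44) + t^(-43) - t^(-42) + t^(-41) - t^(-40) + t^(-39) - t^(-38) + t^(-37) - t^(-36) + t^(-35) - t^(-34) + t^(-33) - t^(-32) + t^(-31) - t^(-30) + t^(-29) - t^(-28) + t^(-27) - t^(-26) + t^(-25) - t^(-24) + t^(-23) - t^(-22) + t^(-21) - t^(-20) + t^(-19) + t^(-17):
  (-)t^(-52) = -2.51966e-60
  (+)t^(-51) = -3.52753e-59
  (-)t^(-50) = -4.93854e-58
  (+)t^(-49) = -6.91395e-57
  (-)t^(-48) = -9.67953e-56
  (+)t^(-47) = -1.35513e-54
  (-)t^(-46) = -1.89719e-53
  (+)t^(-45) = -2.65606e-52
  (-)t^(-44) = -3.71849e-51
  (+)t^(-43) = -5.20588e-50
  (-)t^(-42) = -7.28824e-49
  (+)t^(-41) = -1.02035e-47
  (-)t^(-40) = -1.42849e-46
  (+)t^(-39) = -1.99989e-45
  (-)t^(-38) = -2.79985e-44
  (+)t^(-37) = -3.91979e-43
  (-)t^(-36) = -5.4877e-42
  (+)t^(-35) = -7.68279e-41
  (-)t^(-34) = -1.07559e-39
  (+)t^(-33) = -1.50583e-38
  (-)t^(-32) = -2.10816e-37
  (+)t^(-31) = -2.95142e-36
  (-)t^(-30) = -4.13199e-35
  (+)t^(-29) = -5.78478e-34
  (-)t^(-28) = -8.09869e-33
  (+)t^(-27) = -1.13382e-31
  (-)t^(-26) = -1.58734e-30
  (+)t^(-25) = -2.22228e-29
  (-)t^(-24) = -3.11119e-28
  (+)t^(-23) = -4.35567e-27
  (-)t^(-22) = -6.09794e-26
  (+)t^(-21) = -8.53712e-25
  (-)t^(-20) = -1.1952e-23
  (+)t^(-19) = -1.67327e-22
  (+)t^(-17) = -3.27962e-20
Sum = (-2.51966e-60) + (-3.52753e-59) + (-4.93854e-58) + (-6.91395e-57) + (-9.67953e-56) + (-1.35513e-54) + (-1.89719e-53) + (-2.65606e-52) + (-3.71849e-51) + (-5.20588e-50) + (-7.28824e-49) + (-1.02035e-47) + (-1.42849e-46) + (-1.99989e-45) + (-2.79985e-44) + (-3.91979e-43) + (-5.4877e-42) + (-7.68279e-41) + (-1.07559e-39) + (-1.50583e-38) + (-2.10816e-37) + (-2.95142e-36) + (-4.13199e-35) + (-5.78478e-34) + (-8.09869e-33) + (-1.13382e-31) + (-1.58734e-30) + (-2.22228e-29) + (-3.11119e-28) + (-4.35567e-27) + (-6.09794e-26) + (-8.53712e-25) + (-1.1952e-23) + (-1.67327e-22) + (-3.27962e-20)
= -3.297638882e-20
Rounded to 6 significant figures: -3.29764e-20

-3.29764e-20


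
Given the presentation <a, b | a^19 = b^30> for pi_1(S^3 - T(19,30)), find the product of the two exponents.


The relation is a^19 = b^30.
Product of exponents = 19 * 30
= 570

570


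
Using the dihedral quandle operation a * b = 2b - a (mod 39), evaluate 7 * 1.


7 * 1 = 2*1 - 7 mod 39
= 2 - 7 mod 39
= -5 mod 39 = 34

34


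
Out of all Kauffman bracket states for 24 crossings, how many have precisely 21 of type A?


We choose which 21 of 24 crossings get A-smoothings.
C(24, 21) = 24! / (21! * 3!)
= 2024

2024


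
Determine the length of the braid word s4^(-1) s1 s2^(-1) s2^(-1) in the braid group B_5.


The word length counts the number of generators (including inverses).
Listing each generator: s4^(-1), s1, s2^(-1), s2^(-1)
There are 4 generators in this braid word.

4


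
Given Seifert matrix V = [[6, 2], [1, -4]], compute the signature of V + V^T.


Step 1: V + V^T = [[12, 3], [3, -8]]
Step 2: trace = 4, det = -105
Step 3: Discriminant = 4^2 - 4*(-105) = 436
Step 4: Eigenvalues: 12.4403, -8.44031
Step 5: Signature = (# positive eigenvalues) - (# negative eigenvalues) = 0

0


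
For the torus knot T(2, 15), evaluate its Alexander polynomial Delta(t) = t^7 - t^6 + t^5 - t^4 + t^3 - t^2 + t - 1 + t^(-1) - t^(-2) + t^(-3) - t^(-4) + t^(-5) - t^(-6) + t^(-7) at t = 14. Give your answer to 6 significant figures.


Substituting t = 14 into Delta(t) = t^7 - t^6 + t^5 - t^4 + t^3 - t^2 + t - 1 + t^(-1) - t^(-2) + t^(-3) - t^(-4) + t^(-5) - t^(-6) + t^(-7):
Term values: (105413504) + (-7529536) + (537824) + (-38416) + (2744) + (-196) + (14) + (-1) + (0.0714286) + (-0.00510204) + (0.000364431) + (-2.60308e-05) + (1.85934e-06) + (-1.3281e-07) + (9.48645e-09)
Sum = 98385937.07
Rounded to 6 significant figures: 9.83859e+07

9.83859e+07


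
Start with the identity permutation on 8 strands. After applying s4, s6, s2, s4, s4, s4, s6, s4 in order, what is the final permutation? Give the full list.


Starting with identity [1, 2, 3, 4, 5, 6, 7, 8].
Apply generators in sequence:
  After s4: [1, 2, 3, 5, 4, 6, 7, 8]
  After s6: [1, 2, 3, 5, 4, 7, 6, 8]
  After s2: [1, 3, 2, 5, 4, 7, 6, 8]
  After s4: [1, 3, 2, 4, 5, 7, 6, 8]
  After s4: [1, 3, 2, 5, 4, 7, 6, 8]
  After s4: [1, 3, 2, 4, 5, 7, 6, 8]
  After s6: [1, 3, 2, 4, 5, 6, 7, 8]
  After s4: [1, 3, 2, 5, 4, 6, 7, 8]
Final permutation: [1, 3, 2, 5, 4, 6, 7, 8]

[1, 3, 2, 5, 4, 6, 7, 8]


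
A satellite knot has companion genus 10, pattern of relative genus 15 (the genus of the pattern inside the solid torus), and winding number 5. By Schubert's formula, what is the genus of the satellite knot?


Schubert: g(satellite) = g_rel(pattern) + |winding| * g(companion),
where g_rel(pattern) is the genus of the pattern relative to the solid torus.
= 15 + 5 * 10
= 15 + 50 = 65

65


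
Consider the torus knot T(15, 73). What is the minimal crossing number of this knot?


For a torus knot T(p, q) with gcd(p,q)=1,
the crossing number is min(p*(q-1), q*(p-1)).
p*(q-1) = 15*72 = 1080
q*(p-1) = 73*14 = 1022
min(1080, 1022) = 1022

1022


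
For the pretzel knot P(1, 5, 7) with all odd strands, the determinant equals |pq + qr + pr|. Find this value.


Step 1: Compute pq + qr + pr.
pq = 1*5 = 5
qr = 5*7 = 35
pr = 1*7 = 7
pq + qr + pr = 5 + 35 + 7 = 47
Step 2: Take absolute value.
det(P(1,5,7)) = |47| = 47

47


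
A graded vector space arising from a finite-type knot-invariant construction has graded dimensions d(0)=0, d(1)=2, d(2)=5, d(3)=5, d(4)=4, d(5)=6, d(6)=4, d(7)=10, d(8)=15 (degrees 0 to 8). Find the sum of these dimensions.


Total dimension = d(0) + d(1) + ... + d(8)
= 0 + 2 + 5 + 5 + 4 + 6 + 4 + 10 + 15
= 51

51


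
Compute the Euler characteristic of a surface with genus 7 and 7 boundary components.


chi = 2 - 2g - b
= 2 - 2*7 - 7
= 2 - 14 - 7 = -19

-19


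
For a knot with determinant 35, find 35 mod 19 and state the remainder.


Step 1: A knot is p-colorable if and only if p divides its determinant.
Step 2: Compute 35 mod 19.
35 = 1 * 19 + 16
Step 3: 35 mod 19 = 16
Step 4: The knot is 19-colorable: no

16


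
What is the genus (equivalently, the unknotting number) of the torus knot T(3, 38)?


For a torus knot T(p,q), both the unknotting number and genus equal (p-1)(q-1)/2.
= (3-1)(38-1)/2
= 2*37/2
= 74/2 = 37

37


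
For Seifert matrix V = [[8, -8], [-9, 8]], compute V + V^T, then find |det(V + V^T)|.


Step 1: Form V + V^T where V = [[8, -8], [-9, 8]]
  V^T = [[8, -9], [-8, 8]]
  V + V^T = [[16, -17], [-17, 16]]
Step 2: det(V + V^T) = 16*16 - (-17)*(-17)
  = 256 - 289 = -33
Step 3: Knot determinant = |det(V + V^T)| = |-33| = 33

33


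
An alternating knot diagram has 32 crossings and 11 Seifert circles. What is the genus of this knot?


For alternating knots, g = (c - s + 1)/2.
= (32 - 11 + 1)/2
= 22/2 = 11

11


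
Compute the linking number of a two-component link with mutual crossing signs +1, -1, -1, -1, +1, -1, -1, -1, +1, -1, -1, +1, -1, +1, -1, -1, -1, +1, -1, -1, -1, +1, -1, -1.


Step 1: Count positive crossings: 7
Step 2: Count negative crossings: 17
Step 3: Sum of signs = 7 - 17 = -10
Step 4: Linking number = sum/2 = -10/2 = -5

-5


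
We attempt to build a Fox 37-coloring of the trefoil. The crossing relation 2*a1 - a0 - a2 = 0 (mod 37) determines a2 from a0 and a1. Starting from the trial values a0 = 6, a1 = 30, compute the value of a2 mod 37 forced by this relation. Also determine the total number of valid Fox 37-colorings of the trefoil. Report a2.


Step 1: Apply the given crossing relation 2*a1 - a0 - a2 = 0 (mod 37).
  a2 = 2*a1 - a0 mod 37
  a2 = 2*30 - 6 mod 37
  a2 = 60 - 6 mod 37
  a2 = 54 mod 37 = 17
Step 2: The trefoil has determinant 3.
  Number of Fox p-colorings (p prime) is p^2 if p = 3, else p.
  Since 37 does not divide 3, only trivial (constant) colorings exist.
  (So the trial a0 = 6, a1 = 30 with a0 != a1 does NOT extend to a valid coloring of the whole trefoil: the other two crossing relations require 3*(a1 - a0) = 0 (mod 37), which fails.)
  Total colorings = 37
Step 3: a2 = 17, total Fox 37-colorings = 37

17


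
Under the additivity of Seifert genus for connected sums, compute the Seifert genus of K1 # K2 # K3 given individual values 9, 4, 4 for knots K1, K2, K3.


The Seifert genus is additive under connected sum.
Seifert genus(K1 # K2 # K3) = (9) + (4) + (4)
= 17

17


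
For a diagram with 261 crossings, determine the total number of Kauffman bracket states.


Each crossing contributes 2 choices (A-smoothing or B-smoothing).
Total states = 2^261 = 3705346855594118253554271520278013051304639509300498049262642688253220148477952

3705346855594118253554271520278013051304639509300498049262642688253220148477952


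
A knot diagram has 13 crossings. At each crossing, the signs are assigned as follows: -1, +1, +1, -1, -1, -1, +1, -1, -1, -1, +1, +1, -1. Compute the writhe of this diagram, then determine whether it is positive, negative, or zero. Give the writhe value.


Step 1: Count positive crossings (+1).
Positive crossings: 5
Step 2: Count negative crossings (-1).
Negative crossings: 8
Step 3: Writhe = (positive) - (negative)
w = 5 - 8 = -3
Step 4: |w| = 3, and w is negative

-3


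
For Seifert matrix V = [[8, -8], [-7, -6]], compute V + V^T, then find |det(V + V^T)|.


Step 1: Form V + V^T where V = [[8, -8], [-7, -6]]
  V^T = [[8, -7], [-8, -6]]
  V + V^T = [[16, -15], [-15, -12]]
Step 2: det(V + V^T) = 16*(-12) - (-15)*(-15)
  = -192 - 225 = -417
Step 3: Knot determinant = |det(V + V^T)| = |-417| = 417

417


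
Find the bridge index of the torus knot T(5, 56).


The bridge number of T(p,q) is min(p,q).
min(5, 56) = 5

5


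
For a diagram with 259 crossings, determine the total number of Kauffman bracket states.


Each crossing contributes 2 choices (A-smoothing or B-smoothing).
Total states = 2^259 = 926336713898529563388567880069503262826159877325124512315660672063305037119488

926336713898529563388567880069503262826159877325124512315660672063305037119488


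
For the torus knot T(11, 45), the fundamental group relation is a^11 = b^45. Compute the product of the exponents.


The relation is a^11 = b^45.
Product of exponents = 11 * 45
= 495

495


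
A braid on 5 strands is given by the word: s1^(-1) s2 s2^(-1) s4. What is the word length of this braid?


The word length counts the number of generators (including inverses).
Listing each generator: s1^(-1), s2, s2^(-1), s4
There are 4 generators in this braid word.

4


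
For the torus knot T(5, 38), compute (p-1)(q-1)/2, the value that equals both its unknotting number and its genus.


For a torus knot T(p,q), both the unknotting number and genus equal (p-1)(q-1)/2.
= (5-1)(38-1)/2
= 4*37/2
= 148/2 = 74

74


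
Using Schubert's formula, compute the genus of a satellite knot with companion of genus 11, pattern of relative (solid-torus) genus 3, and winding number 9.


Schubert: g(satellite) = g_rel(pattern) + |winding| * g(companion),
where g_rel(pattern) is the genus of the pattern relative to the solid torus.
= 3 + 9 * 11
= 3 + 99 = 102

102


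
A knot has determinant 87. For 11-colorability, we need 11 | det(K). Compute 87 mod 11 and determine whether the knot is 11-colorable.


Step 1: A knot is p-colorable if and only if p divides its determinant.
Step 2: Compute 87 mod 11.
87 = 7 * 11 + 10
Step 3: 87 mod 11 = 10
Step 4: The knot is 11-colorable: no

10


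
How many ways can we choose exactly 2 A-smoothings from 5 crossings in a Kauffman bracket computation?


We choose which 2 of 5 crossings get A-smoothings.
C(5, 2) = 5! / (2! * 3!)
= 10

10


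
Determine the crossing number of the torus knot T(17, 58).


For a torus knot T(p, q) with gcd(p,q)=1,
the crossing number is min(p*(q-1), q*(p-1)).
p*(q-1) = 17*57 = 969
q*(p-1) = 58*16 = 928
min(969, 928) = 928

928


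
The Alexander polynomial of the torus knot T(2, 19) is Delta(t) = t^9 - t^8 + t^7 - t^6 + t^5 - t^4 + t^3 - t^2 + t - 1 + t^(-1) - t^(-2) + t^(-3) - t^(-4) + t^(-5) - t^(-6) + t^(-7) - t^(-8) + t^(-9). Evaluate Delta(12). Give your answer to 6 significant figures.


Substituting t = 12 into Delta(t) = t^9 - t^8 + t^7 - t^6 + t^5 - t^4 + t^3 - t^2 + t - 1 + t^(-1) - t^(-2) + t^(-3) - t^(-4) + t^(-5) - t^(-6) + t^(-7) - t^(-8) + t^(-9):
Term values: (5159780352) + (-429981696) + (35831808) + (-2985984) + (248832) + (-20736) + (1728) + (-144) + (12) + (-1) + (0.0833333) + (-0.00694444) + (0.000578704) + (-4.82253e-05) + (4.01878e-06) + (-3.34898e-07) + (2.79082e-08) + (-2.32568e-09) + (1.93807e-10)
Sum = 4762874171
Rounded to 6 significant figures: 4.76287e+09

4.76287e+09


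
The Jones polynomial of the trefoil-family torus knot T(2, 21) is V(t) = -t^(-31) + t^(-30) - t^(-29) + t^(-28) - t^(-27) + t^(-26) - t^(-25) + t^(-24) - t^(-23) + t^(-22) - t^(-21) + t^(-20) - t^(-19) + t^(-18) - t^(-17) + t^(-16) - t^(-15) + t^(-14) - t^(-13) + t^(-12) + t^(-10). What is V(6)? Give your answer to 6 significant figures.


Substituting t = 6 into V(t) = -t^(-31) + t^(-30) - t^(-29) + t^(-28) - t^(-27) + t^(-26) - t^(-25) + t^(-24) - t^(-23) + t^(-22) - t^(-21) + t^(-20) - t^(-19) + t^(-18) - t^(-17) + t^(-16) - t^(-15) + t^(-14) - t^(-13) + t^(-12) + t^(-10):
  (-)t^(-31) = -7.53896e-25
  (+)t^(-30) = 4.52337e-24
  (-)t^(-29) = -2.71402e-23
  (+)t^(-28) = 1.62841e-22
  (-)t^(-27) = -9.77049e-22
  (+)t^(-26) = 5.86229e-21
  (-)t^(-25) = -3.51738e-20
  (+)t^(-24) = 2.11043e-19
  (-)t^(-23) = -1.26626e-18
  (+)t^(-22) = 7.59753e-18
  (-)t^(-21) = -4.55852e-17
  (+)t^(-20) = 2.73511e-16
  (-)t^(-19) = -1.64107e-15
  (+)t^(-18) = 9.8464e-15
  (-)t^(-17) = -5.90784e-14
  (+)t^(-16) = 3.5447e-13
  (-)t^(-15) = -2.12682e-12
  (+)t^(-14) = 1.27609e-11
  (-)t^(-13) = -7.65656e-11
  (+)t^(-12) = 4.59394e-10
  (+)t^(-10) = 1.65382e-08
Sum = (-7.53896e-25) + (4.52337e-24) + (-2.71402e-23) + (1.62841e-22) + (-9.77049e-22) + (5.86229e-21) + (-3.51738e-20) + (2.11043e-19) + (-1.26626e-18) + (7.59753e-18) + (-4.55852e-17) + (2.73511e-16) + (-1.64107e-15) + (9.8464e-15) + (-5.90784e-14) + (3.5447e-13) + (-2.12682e-12) + (1.27609e-11) + (-7.65656e-11) + (4.59394e-10) + (1.65382e-08)
= 1.693193768e-08
Rounded to 6 significant figures: 1.69319e-08

1.69319e-08


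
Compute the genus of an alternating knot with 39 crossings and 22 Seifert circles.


For alternating knots, g = (c - s + 1)/2.
= (39 - 22 + 1)/2
= 18/2 = 9

9


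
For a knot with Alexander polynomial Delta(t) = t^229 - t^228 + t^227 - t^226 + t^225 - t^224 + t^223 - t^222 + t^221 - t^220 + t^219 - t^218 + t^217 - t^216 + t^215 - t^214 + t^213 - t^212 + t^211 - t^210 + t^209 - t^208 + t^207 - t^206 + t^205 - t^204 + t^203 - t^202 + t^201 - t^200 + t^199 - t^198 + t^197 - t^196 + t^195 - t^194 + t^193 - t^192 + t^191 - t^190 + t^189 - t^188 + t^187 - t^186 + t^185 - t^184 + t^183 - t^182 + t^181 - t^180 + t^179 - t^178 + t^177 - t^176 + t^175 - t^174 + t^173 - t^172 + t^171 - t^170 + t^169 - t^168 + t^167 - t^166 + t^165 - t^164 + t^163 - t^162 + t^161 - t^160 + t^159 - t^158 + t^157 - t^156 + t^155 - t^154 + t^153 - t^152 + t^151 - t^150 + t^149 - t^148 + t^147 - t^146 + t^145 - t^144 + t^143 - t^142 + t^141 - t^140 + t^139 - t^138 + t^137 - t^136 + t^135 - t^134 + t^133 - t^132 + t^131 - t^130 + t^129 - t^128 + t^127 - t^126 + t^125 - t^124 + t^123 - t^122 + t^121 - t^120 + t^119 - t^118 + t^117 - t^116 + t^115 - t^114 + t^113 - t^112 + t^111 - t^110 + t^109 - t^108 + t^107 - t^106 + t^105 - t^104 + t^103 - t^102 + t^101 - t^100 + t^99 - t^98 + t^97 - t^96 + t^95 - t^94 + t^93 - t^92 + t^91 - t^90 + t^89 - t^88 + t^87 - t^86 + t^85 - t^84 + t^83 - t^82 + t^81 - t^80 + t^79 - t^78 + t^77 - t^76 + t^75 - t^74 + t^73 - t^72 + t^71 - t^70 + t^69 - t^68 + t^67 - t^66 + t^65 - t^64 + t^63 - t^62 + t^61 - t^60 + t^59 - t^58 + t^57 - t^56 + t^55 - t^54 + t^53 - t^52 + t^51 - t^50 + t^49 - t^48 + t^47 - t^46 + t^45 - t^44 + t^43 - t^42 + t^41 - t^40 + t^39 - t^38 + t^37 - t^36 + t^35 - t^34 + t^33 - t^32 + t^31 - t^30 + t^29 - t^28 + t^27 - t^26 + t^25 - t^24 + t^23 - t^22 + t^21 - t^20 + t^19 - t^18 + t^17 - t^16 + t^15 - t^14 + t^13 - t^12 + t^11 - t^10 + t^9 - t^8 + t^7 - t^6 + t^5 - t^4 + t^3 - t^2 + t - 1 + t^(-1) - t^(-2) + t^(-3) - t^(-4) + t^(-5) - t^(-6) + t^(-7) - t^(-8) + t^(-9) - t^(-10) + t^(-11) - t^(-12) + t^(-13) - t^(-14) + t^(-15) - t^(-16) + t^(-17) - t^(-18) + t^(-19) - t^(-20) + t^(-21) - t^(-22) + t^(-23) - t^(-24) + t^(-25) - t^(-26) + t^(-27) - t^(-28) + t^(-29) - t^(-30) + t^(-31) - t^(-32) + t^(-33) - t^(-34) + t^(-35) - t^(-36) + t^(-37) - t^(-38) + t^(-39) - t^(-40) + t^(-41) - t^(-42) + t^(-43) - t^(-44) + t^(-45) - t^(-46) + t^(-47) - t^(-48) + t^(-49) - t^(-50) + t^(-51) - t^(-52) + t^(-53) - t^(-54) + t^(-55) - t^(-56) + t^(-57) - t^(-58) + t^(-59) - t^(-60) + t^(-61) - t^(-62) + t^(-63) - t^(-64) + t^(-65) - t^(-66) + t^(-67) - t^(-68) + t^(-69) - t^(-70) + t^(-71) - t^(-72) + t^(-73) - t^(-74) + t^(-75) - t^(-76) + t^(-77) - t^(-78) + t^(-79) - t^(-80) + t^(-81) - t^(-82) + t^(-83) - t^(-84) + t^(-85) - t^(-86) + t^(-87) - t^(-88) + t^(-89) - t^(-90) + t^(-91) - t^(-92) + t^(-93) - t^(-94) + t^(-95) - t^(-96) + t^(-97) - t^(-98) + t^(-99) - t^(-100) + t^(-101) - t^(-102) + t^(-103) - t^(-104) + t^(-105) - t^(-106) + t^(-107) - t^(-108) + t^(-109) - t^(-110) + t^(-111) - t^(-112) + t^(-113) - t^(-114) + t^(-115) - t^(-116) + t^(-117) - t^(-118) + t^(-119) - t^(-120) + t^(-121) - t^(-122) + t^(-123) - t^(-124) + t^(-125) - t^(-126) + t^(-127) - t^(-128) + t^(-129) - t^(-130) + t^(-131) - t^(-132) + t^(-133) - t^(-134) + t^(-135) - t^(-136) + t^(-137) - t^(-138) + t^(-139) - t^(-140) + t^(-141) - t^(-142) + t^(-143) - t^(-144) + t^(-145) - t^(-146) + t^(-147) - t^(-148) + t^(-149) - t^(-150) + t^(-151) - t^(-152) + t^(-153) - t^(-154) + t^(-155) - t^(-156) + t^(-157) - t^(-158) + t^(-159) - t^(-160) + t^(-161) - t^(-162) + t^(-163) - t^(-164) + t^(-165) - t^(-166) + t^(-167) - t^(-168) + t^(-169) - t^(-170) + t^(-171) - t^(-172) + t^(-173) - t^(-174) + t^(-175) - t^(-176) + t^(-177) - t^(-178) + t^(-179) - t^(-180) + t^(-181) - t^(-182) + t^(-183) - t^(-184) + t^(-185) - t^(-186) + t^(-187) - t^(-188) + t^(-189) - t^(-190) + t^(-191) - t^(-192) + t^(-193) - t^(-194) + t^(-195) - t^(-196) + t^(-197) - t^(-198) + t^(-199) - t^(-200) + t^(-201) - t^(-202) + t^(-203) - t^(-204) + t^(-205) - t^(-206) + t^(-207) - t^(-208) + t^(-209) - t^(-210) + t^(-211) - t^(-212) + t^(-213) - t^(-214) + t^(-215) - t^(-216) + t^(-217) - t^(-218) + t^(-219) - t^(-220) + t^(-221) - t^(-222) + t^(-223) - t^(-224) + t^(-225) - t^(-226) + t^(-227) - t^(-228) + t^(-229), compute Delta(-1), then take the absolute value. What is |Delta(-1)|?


Step 1: The polynomial has 459 terms with alternating signs, exponents from 229 down to -229.
Step 2: Substitute t = -1. The i-th term has coefficient (-1)^i and exponent (m-i),
  so its value is (-1)^i * (-1)^(m-i) = (-1)^m = -1 for every i.
Step 3: All 459 terms equal -1, so Delta(-1) = 459 * (-1) = -459
Step 4: |Delta(-1)| = 459

459


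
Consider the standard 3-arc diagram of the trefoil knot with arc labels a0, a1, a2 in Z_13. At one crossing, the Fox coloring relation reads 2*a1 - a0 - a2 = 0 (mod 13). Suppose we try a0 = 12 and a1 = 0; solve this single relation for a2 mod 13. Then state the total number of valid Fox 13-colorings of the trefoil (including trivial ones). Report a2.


Step 1: Apply the given crossing relation 2*a1 - a0 - a2 = 0 (mod 13).
  a2 = 2*a1 - a0 mod 13
  a2 = 2*0 - 12 mod 13
  a2 = 0 - 12 mod 13
  a2 = -12 mod 13 = 1
Step 2: The trefoil has determinant 3.
  Number of Fox p-colorings (p prime) is p^2 if p = 3, else p.
  Since 13 does not divide 3, only trivial (constant) colorings exist.
  (So the trial a0 = 12, a1 = 0 with a0 != a1 does NOT extend to a valid coloring of the whole trefoil: the other two crossing relations require 3*(a1 - a0) = 0 (mod 13), which fails.)
  Total colorings = 13
Step 3: a2 = 1, total Fox 13-colorings = 13

1


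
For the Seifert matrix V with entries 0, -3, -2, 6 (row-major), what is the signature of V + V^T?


Step 1: V + V^T = [[0, -5], [-5, 12]]
Step 2: trace = 12, det = -25
Step 3: Discriminant = 12^2 - 4*(-25) = 244
Step 4: Eigenvalues: 13.8102, -1.81025
Step 5: Signature = (# positive eigenvalues) - (# negative eigenvalues) = 0

0


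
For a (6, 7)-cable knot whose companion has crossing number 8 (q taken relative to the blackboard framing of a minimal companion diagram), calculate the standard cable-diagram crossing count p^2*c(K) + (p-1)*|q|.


Step 1: Each of the c(K) crossings of the companion diagram becomes p*p = p^2 crossings among the p parallel strands, and each of the |q| twists s_1 s_2 ... s_(p-1) adds (p-1) crossings.
  Crossings = p^2 * c(K) + (p-1)*|q|
Step 2: = 6^2 * 8 + (6-1)*7
Step 3: = 36*8 + 5*7
Step 4: = 288 + 35 = 323

323


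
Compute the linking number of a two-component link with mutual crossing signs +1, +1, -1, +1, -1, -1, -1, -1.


Step 1: Count positive crossings: 3
Step 2: Count negative crossings: 5
Step 3: Sum of signs = 3 - 5 = -2
Step 4: Linking number = sum/2 = -2/2 = -1

-1


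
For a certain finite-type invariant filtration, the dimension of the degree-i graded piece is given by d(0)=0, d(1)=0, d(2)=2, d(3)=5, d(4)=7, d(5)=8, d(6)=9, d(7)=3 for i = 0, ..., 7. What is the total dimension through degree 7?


Total dimension = d(0) + d(1) + ... + d(7)
= 0 + 0 + 2 + 5 + 7 + 8 + 9 + 3
= 34

34


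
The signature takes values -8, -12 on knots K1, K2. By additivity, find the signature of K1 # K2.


The signature is additive under connected sum.
signature(K1 # K2) = (-8) + (-12)
= -20

-20


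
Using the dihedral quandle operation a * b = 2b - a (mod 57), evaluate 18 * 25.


18 * 25 = 2*25 - 18 mod 57
= 50 - 18 mod 57
= 32 mod 57 = 32

32


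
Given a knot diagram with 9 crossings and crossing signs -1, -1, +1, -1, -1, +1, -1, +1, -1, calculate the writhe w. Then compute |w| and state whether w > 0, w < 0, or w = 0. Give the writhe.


Step 1: Count positive crossings (+1).
Positive crossings: 3
Step 2: Count negative crossings (-1).
Negative crossings: 6
Step 3: Writhe = (positive) - (negative)
w = 3 - 6 = -3
Step 4: |w| = 3, and w is negative

-3


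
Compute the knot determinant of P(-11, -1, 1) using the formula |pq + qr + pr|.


Step 1: Compute pq + qr + pr.
pq = (-11)*(-1) = 11
qr = (-1)*1 = -1
pr = (-11)*1 = -11
pq + qr + pr = 11 + (-1) + (-11) = -1
Step 2: Take absolute value.
det(P(-11,-1,1)) = |-1| = 1

1


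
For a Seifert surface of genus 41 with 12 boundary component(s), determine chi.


chi = 2 - 2g - b
= 2 - 2*41 - 12
= 2 - 82 - 12 = -92

-92


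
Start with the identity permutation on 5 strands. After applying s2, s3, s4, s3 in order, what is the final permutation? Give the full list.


Starting with identity [1, 2, 3, 4, 5].
Apply generators in sequence:
  After s2: [1, 3, 2, 4, 5]
  After s3: [1, 3, 4, 2, 5]
  After s4: [1, 3, 4, 5, 2]
  After s3: [1, 3, 5, 4, 2]
Final permutation: [1, 3, 5, 4, 2]

[1, 3, 5, 4, 2]


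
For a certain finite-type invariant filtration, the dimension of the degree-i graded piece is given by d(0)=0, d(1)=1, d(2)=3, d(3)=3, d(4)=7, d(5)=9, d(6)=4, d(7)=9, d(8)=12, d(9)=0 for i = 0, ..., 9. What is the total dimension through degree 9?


Total dimension = d(0) + d(1) + ... + d(9)
= 0 + 1 + 3 + 3 + 7 + 9 + 4 + 9 + 12 + 0
= 48

48


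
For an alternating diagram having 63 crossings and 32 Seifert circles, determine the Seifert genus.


For alternating knots, g = (c - s + 1)/2.
= (63 - 32 + 1)/2
= 32/2 = 16

16


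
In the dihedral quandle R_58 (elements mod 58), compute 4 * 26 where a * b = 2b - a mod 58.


4 * 26 = 2*26 - 4 mod 58
= 52 - 4 mod 58
= 48 mod 58 = 48

48


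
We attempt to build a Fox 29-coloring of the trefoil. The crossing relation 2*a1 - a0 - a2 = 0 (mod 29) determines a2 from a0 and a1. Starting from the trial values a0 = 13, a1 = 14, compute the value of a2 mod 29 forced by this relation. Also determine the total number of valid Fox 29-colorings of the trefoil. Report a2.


Step 1: Apply the given crossing relation 2*a1 - a0 - a2 = 0 (mod 29).
  a2 = 2*a1 - a0 mod 29
  a2 = 2*14 - 13 mod 29
  a2 = 28 - 13 mod 29
  a2 = 15 mod 29 = 15
Step 2: The trefoil has determinant 3.
  Number of Fox p-colorings (p prime) is p^2 if p = 3, else p.
  Since 29 does not divide 3, only trivial (constant) colorings exist.
  (So the trial a0 = 13, a1 = 14 with a0 != a1 does NOT extend to a valid coloring of the whole trefoil: the other two crossing relations require 3*(a1 - a0) = 0 (mod 29), which fails.)
  Total colorings = 29
Step 3: a2 = 15, total Fox 29-colorings = 29

15


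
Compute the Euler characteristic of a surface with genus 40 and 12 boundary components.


chi = 2 - 2g - b
= 2 - 2*40 - 12
= 2 - 80 - 12 = -90

-90


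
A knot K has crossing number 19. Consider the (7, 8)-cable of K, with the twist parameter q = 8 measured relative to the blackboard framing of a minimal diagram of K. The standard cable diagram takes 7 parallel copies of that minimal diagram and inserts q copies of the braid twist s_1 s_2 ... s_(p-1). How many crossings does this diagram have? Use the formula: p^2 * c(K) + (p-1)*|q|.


Step 1: Each of the c(K) crossings of the companion diagram becomes p*p = p^2 crossings among the p parallel strands, and each of the |q| twists s_1 s_2 ... s_(p-1) adds (p-1) crossings.
  Crossings = p^2 * c(K) + (p-1)*|q|
Step 2: = 7^2 * 19 + (7-1)*8
Step 3: = 49*19 + 6*8
Step 4: = 931 + 48 = 979

979


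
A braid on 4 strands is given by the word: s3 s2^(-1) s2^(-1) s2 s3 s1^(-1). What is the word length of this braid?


The word length counts the number of generators (including inverses).
Listing each generator: s3, s2^(-1), s2^(-1), s2, s3, s1^(-1)
There are 6 generators in this braid word.

6


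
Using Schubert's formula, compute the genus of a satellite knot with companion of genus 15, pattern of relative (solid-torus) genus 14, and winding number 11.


Schubert: g(satellite) = g_rel(pattern) + |winding| * g(companion),
where g_rel(pattern) is the genus of the pattern relative to the solid torus.
= 14 + 11 * 15
= 14 + 165 = 179

179


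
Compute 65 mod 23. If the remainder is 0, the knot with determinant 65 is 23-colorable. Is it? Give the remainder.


Step 1: A knot is p-colorable if and only if p divides its determinant.
Step 2: Compute 65 mod 23.
65 = 2 * 23 + 19
Step 3: 65 mod 23 = 19
Step 4: The knot is 23-colorable: no

19


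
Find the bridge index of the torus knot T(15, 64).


The bridge number of T(p,q) is min(p,q).
min(15, 64) = 15

15


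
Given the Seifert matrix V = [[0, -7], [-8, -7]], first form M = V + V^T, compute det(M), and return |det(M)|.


Step 1: Form V + V^T where V = [[0, -7], [-8, -7]]
  V^T = [[0, -8], [-7, -7]]
  V + V^T = [[0, -15], [-15, -14]]
Step 2: det(V + V^T) = 0*(-14) - (-15)*(-15)
  = 0 - 225 = -225
Step 3: Knot determinant = |det(V + V^T)| = |-225| = 225

225


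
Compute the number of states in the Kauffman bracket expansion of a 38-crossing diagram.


Each crossing contributes 2 choices (A-smoothing or B-smoothing).
Total states = 2^38 = 274877906944

274877906944


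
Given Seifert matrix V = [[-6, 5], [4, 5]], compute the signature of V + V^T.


Step 1: V + V^T = [[-12, 9], [9, 10]]
Step 2: trace = -2, det = -201
Step 3: Discriminant = (-2)^2 - 4*(-201) = 808
Step 4: Eigenvalues: 13.2127, -15.2127
Step 5: Signature = (# positive eigenvalues) - (# negative eigenvalues) = 0

0


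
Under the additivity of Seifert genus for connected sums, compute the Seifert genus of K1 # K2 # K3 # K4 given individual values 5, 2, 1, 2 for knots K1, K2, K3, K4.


The Seifert genus is additive under connected sum.
Seifert genus(K1 # K2 # K3 # K4) = (5) + (2) + (1) + (2)
= 10

10


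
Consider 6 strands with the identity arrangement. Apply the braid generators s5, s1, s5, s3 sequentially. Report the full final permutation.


Starting with identity [1, 2, 3, 4, 5, 6].
Apply generators in sequence:
  After s5: [1, 2, 3, 4, 6, 5]
  After s1: [2, 1, 3, 4, 6, 5]
  After s5: [2, 1, 3, 4, 5, 6]
  After s3: [2, 1, 4, 3, 5, 6]
Final permutation: [2, 1, 4, 3, 5, 6]

[2, 1, 4, 3, 5, 6]


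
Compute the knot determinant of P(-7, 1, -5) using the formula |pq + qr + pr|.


Step 1: Compute pq + qr + pr.
pq = (-7)*1 = -7
qr = 1*(-5) = -5
pr = (-7)*(-5) = 35
pq + qr + pr = -7 + (-5) + 35 = 23
Step 2: Take absolute value.
det(P(-7,1,-5)) = |23| = 23

23


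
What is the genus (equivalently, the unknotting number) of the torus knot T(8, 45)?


For a torus knot T(p,q), both the unknotting number and genus equal (p-1)(q-1)/2.
= (8-1)(45-1)/2
= 7*44/2
= 308/2 = 154

154


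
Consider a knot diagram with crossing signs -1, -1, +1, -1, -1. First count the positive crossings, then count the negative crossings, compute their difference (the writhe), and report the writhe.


Step 1: Count positive crossings (+1).
Positive crossings: 1
Step 2: Count negative crossings (-1).
Negative crossings: 4
Step 3: Writhe = (positive) - (negative)
w = 1 - 4 = -3
Step 4: |w| = 3, and w is negative

-3


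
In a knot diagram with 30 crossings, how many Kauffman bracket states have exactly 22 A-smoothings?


We choose which 22 of 30 crossings get A-smoothings.
C(30, 22) = 30! / (22! * 8!)
= 5852925

5852925


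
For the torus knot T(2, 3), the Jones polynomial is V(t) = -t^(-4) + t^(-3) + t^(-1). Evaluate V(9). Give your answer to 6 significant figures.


Substituting t = 9 into V(t) = -t^(-4) + t^(-3) + t^(-1):
  (-)t^(-4) = -0.000152416
  (+)t^(-3) = 0.00137174
  (+)t^(-1) = 0.111111
Sum = (-0.000152416) + (0.00137174) + (0.111111)
= 0.1123304374
Rounded to 6 significant figures: 0.11233

0.11233


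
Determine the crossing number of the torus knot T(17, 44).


For a torus knot T(p, q) with gcd(p,q)=1,
the crossing number is min(p*(q-1), q*(p-1)).
p*(q-1) = 17*43 = 731
q*(p-1) = 44*16 = 704
min(731, 704) = 704

704


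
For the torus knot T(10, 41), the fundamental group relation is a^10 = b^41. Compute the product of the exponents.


The relation is a^10 = b^41.
Product of exponents = 10 * 41
= 410

410


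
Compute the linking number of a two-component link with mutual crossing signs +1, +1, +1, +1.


Step 1: Count positive crossings: 4
Step 2: Count negative crossings: 0
Step 3: Sum of signs = 4 - 0 = 4
Step 4: Linking number = sum/2 = 4/2 = 2

2


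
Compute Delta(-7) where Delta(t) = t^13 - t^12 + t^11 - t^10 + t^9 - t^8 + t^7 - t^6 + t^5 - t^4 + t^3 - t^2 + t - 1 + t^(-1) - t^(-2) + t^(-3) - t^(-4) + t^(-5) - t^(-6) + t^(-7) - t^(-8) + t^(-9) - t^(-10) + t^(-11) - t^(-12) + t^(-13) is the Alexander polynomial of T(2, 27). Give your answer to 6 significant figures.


Substituting t = -7 into Delta(t) = t^13 - t^12 + t^11 - t^10 + t^9 - t^8 + t^7 - t^6 + t^5 - t^4 + t^3 - t^2 + t - 1 + t^(-1) - t^(-2) + t^(-3) - t^(-4) + t^(-5) - t^(-6) + t^(-7) - t^(-8) + t^(-9) - t^(-10) + t^(-11) - t^(-12) + t^(-13):
Term values: (-96889010407) + (-13841287201) + (-1977326743) + (-282475249) + (-40353607) + (-5764801) + (-823543) + (-117649) + (-16807) + (-2401) + (-343) + (-49) + (-7) + (-1) + (-0.142857) + (-0.0204082) + (-0.00291545) + (-0.000416493) + (-5.9499e-05) + (-8.49986e-06) + (-1.21427e-06) + (-1.73467e-07) + (-2.47809e-08) + (-3.54013e-09) + (-5.05733e-10) + (-7.22476e-11) + (-1.03211e-11)
Sum = -1.130371788e+11
Rounded to 6 significant figures: -1.13037e+11

-1.13037e+11


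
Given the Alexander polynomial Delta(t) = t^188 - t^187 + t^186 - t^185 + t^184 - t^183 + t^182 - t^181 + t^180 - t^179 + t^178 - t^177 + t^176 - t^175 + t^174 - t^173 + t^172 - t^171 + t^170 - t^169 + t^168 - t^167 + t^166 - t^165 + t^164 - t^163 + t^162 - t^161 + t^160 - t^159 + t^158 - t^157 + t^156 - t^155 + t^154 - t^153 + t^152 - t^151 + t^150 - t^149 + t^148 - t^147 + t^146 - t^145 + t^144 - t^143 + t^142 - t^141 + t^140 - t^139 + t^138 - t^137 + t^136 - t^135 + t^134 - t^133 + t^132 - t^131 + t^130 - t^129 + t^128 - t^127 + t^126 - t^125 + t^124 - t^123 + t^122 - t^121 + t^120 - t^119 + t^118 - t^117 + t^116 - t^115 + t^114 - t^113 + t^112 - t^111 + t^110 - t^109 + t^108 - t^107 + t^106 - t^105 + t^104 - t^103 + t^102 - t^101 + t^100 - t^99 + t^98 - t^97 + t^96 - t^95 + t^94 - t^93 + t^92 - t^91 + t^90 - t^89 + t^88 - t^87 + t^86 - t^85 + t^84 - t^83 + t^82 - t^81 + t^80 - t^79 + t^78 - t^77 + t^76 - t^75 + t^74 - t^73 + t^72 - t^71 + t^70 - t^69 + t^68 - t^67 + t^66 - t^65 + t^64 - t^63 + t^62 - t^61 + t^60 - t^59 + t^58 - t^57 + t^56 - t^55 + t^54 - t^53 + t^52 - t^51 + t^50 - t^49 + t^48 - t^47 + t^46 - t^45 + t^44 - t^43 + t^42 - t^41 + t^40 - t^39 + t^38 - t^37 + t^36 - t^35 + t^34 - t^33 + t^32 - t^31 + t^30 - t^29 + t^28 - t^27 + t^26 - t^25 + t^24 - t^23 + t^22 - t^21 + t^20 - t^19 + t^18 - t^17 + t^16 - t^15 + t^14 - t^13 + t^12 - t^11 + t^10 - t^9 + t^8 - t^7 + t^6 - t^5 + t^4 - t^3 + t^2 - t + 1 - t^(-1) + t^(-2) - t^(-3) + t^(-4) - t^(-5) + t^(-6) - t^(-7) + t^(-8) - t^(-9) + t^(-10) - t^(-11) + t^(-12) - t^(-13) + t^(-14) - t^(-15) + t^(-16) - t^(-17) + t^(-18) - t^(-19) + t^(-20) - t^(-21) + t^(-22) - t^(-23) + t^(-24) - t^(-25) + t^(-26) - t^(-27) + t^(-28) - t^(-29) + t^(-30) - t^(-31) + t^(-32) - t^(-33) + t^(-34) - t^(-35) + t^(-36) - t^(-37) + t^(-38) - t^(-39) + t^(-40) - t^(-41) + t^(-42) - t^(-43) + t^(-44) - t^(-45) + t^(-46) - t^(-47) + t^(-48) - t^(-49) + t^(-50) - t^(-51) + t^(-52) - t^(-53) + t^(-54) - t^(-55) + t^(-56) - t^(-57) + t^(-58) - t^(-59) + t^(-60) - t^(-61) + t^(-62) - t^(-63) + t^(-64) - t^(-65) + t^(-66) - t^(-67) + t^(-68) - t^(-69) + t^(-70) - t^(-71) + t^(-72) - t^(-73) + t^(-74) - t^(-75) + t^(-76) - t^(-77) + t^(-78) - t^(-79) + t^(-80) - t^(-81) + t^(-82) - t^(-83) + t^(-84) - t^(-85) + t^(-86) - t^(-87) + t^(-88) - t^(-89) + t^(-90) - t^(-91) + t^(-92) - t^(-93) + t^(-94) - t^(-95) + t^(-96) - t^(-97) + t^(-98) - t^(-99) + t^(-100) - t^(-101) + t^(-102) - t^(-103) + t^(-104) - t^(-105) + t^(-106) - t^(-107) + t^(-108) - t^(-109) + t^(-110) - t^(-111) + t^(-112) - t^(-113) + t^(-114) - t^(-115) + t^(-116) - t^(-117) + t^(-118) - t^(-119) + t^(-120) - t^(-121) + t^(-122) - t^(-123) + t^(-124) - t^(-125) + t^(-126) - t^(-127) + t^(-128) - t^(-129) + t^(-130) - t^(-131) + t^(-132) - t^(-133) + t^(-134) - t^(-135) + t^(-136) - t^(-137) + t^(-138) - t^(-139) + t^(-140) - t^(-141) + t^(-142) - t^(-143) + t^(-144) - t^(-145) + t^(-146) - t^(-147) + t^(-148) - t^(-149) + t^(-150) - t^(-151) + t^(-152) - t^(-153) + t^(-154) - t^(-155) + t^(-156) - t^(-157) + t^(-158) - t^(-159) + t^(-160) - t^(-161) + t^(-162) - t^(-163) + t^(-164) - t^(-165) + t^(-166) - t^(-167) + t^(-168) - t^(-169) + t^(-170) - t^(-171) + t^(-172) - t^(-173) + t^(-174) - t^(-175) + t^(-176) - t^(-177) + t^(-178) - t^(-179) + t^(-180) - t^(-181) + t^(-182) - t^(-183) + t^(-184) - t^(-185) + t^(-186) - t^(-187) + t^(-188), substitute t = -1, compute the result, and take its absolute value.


Step 1: The polynomial has 377 terms with alternating signs, exponents from 188 down to -188.
Step 2: Substitute t = -1. The i-th term has coefficient (-1)^i and exponent (m-i),
  so its value is (-1)^i * (-1)^(m-i) = (-1)^m = 1 for every i.
Step 3: All 377 terms equal 1, so Delta(-1) = 377 * (1) = 377
Step 4: |Delta(-1)| = 377

377
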